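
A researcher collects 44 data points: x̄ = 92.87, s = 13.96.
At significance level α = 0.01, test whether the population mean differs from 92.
One-sample t-test:
H₀: μ = 92
H₁: μ ≠ 92
df = n - 1 = 43
t = (x̄ - μ₀) / (s/√n) = (92.87 - 92) / (13.96/√44) = 0.413
p-value = 0.6814

Since p-value > α = 0.01, we fail to reject H₀.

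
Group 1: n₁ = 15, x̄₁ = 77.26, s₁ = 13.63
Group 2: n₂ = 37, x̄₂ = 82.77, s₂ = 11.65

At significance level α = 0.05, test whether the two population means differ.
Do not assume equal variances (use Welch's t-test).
Welch's two-sample t-test:
H₀: μ₁ = μ₂
H₁: μ₁ ≠ μ₂
s₁²/n₁ = 13.63²/15 = 12.3851,  s₂²/n₂ = 11.65²/37 = 3.6682
SE = √(s₁²/n₁ + s₂²/n₂) = √(12.3851 + 3.6682) = 4.0067
df (Welch-Satterthwaite) = (s₁²/n₁ + s₂²/n₂)² / [(s₁²/n₁)²/(n₁-1) + (s₂²/n₂)²/(n₂-1)] ≈ 22.75
t = (x̄₁ - x̄₂) / SE = (77.26 - 82.77) / 4.0067 = -5.51 / 4.0067 = -1.375
p-value = 0.1825

Since p-value > α = 0.05, we fail to reject H₀.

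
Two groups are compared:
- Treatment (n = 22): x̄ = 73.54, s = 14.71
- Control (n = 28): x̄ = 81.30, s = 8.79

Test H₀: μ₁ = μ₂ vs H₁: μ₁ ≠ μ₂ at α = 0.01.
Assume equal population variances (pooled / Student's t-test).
Student's two-sample t-test (equal variances):
H₀: μ₁ = μ₂
H₁: μ₁ ≠ μ₂
df = n₁ + n₂ - 2 = 48
Pooled variance s_p² = [(n₁-1)s₁² + (n₂-1)s₂²] / (n₁ + n₂ - 2) = [(21)(14.71²) + (27)(8.79²)] / 48 = 138.1291
SE = √(s_p²(1/n₁ + 1/n₂)) = √(138.1291 × (1/22 + 1/28)) = 3.3484
t = (x̄₁ - x̄₂) / SE = (73.54 - 81.30) / 3.3484 = -7.76 / 3.3484 = -2.318
p-value = 0.0248

Since p-value > α = 0.01, we fail to reject H₀.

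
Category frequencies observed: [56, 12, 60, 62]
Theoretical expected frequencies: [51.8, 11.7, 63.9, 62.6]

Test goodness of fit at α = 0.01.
Chi-square goodness of fit test:
H₀: observed counts match expected distribution
H₁: observed counts differ from expected distribution
df = k - 1 = 3
χ² = Σ(O - E)²/E
   = (56 - 51.8)²/51.8 + (12 - 11.7)²/11.7 + (60 - 63.9)²/63.9 + (62 - 62.6)²/62.6
   = 0.341 + 0.008 + 0.238 + 0.006
   = 0.59
p-value = 0.8983

Since p-value > α = 0.01, we fail to reject H₀.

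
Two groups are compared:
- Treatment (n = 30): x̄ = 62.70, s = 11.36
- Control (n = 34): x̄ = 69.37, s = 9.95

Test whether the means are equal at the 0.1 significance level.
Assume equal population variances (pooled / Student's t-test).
Student's two-sample t-test (equal variances):
H₀: μ₁ = μ₂
H₁: μ₁ ≠ μ₂
df = n₁ + n₂ - 2 = 62
Pooled variance s_p² = [(n₁-1)s₁² + (n₂-1)s₂²] / (n₁ + n₂ - 2) = [(29)(11.36²) + (33)(9.95²)] / 62 = 113.0568
SE = √(s_p²(1/n₁ + 1/n₂)) = √(113.0568 × (1/30 + 1/34)) = 2.6634
t = (x̄₁ - x̄₂) / SE = (62.70 - 69.37) / 2.6634 = -6.67 / 2.6634 = -2.504
p-value = 0.0149

Since p-value < α = 0.1, we reject H₀.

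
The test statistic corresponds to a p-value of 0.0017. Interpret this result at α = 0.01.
Since p = 0.0017 < α = 0.01, reject H₀.
There is sufficient evidence to reject the null hypothesis; the result is statistically significant at the 0.01 level.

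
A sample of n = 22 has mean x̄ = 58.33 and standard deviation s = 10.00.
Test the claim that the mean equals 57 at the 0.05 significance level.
One-sample t-test:
H₀: μ = 57
H₁: μ ≠ 57
df = n - 1 = 21
t = (x̄ - μ₀) / (s/√n) = (58.33 - 57) / (10.00/√22) = 0.624
p-value = 0.5395

Since p-value > α = 0.05, we fail to reject H₀.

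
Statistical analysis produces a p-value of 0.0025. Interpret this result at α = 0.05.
Since p = 0.0025 < α = 0.05, reject H₀.
There is sufficient evidence to reject the null hypothesis; the result is statistically significant at the 0.05 level.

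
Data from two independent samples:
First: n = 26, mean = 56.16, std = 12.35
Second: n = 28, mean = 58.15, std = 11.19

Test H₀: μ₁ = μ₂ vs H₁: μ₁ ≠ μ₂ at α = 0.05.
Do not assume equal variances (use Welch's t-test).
Welch's two-sample t-test:
H₀: μ₁ = μ₂
H₁: μ₁ ≠ μ₂
s₁²/n₁ = 12.35²/26 = 5.8662,  s₂²/n₂ = 11.19²/28 = 4.4720
SE = √(s₁²/n₁ + s₂²/n₂) = √(5.8662 + 4.4720) = 3.2153
df (Welch-Satterthwaite) = (s₁²/n₁ + s₂²/n₂)² / [(s₁²/n₁)²/(n₁-1) + (s₂²/n₂)²/(n₂-1)] ≈ 50.48
t = (x̄₁ - x̄₂) / SE = (56.16 - 58.15) / 3.2153 = -1.99 / 3.2153 = -0.619
p-value = 0.5388

Since p-value > α = 0.05, we fail to reject H₀.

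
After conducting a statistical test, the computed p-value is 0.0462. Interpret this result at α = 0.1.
Since p = 0.0462 < α = 0.1, reject H₀.
There is sufficient evidence to reject the null hypothesis; the result is statistically significant at the 0.1 level.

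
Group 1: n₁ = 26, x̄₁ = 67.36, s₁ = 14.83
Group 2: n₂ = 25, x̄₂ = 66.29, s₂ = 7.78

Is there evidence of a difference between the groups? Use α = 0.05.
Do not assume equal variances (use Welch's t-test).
Welch's two-sample t-test:
H₀: μ₁ = μ₂
H₁: μ₁ ≠ μ₂
s₁²/n₁ = 14.83²/26 = 8.4588,  s₂²/n₂ = 7.78²/25 = 2.4211
SE = √(s₁²/n₁ + s₂²/n₂) = √(8.4588 + 2.4211) = 3.2985
df (Welch-Satterthwaite) = (s₁²/n₁ + s₂²/n₂)² / [(s₁²/n₁)²/(n₁-1) + (s₂²/n₂)²/(n₂-1)] ≈ 38.11
t = (x̄₁ - x̄₂) / SE = (67.36 - 66.29) / 3.2985 = 1.07 / 3.2985 = 0.324
p-value = 0.7474

Since p-value > α = 0.05, we fail to reject H₀.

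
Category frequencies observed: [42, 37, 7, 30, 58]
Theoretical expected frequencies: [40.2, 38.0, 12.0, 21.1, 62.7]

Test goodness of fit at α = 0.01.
Chi-square goodness of fit test:
H₀: observed counts match expected distribution
H₁: observed counts differ from expected distribution
df = k - 1 = 4
χ² = Σ(O - E)²/E
   = (42 - 40.2)²/40.2 + (37 - 38.0)²/38.0 + (7 - 12.0)²/12.0 + (30 - 21.1)²/21.1 + (58 - 62.7)²/62.7
   = 0.081 + 0.026 + 2.083 + 3.754 + 0.352
   = 6.30
p-value = 0.1781

Since p-value > α = 0.01, we fail to reject H₀.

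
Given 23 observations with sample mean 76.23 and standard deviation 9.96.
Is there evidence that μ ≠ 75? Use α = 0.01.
One-sample t-test:
H₀: μ = 75
H₁: μ ≠ 75
df = n - 1 = 22
t = (x̄ - μ₀) / (s/√n) = (76.23 - 75) / (9.96/√23) = 0.592
p-value = 0.5597

Since p-value > α = 0.01, we fail to reject H₀.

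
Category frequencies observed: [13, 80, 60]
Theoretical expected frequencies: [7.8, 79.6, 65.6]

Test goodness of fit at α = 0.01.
Chi-square goodness of fit test:
H₀: observed counts match expected distribution
H₁: observed counts differ from expected distribution
df = k - 1 = 2
χ² = Σ(O - E)²/E
   = (13 - 7.8)²/7.8 + (80 - 79.6)²/79.6 + (60 - 65.6)²/65.6
   = 3.467 + 0.002 + 0.478
   = 3.95
p-value = 0.1390

Since p-value > α = 0.01, we fail to reject H₀.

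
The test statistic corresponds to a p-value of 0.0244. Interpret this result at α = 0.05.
Since p = 0.0244 < α = 0.05, reject H₀.
There is sufficient evidence to reject the null hypothesis; the result is statistically significant at the 0.05 level.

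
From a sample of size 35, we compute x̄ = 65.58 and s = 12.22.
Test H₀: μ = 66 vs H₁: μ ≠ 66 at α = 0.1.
One-sample t-test:
H₀: μ = 66
H₁: μ ≠ 66
df = n - 1 = 34
t = (x̄ - μ₀) / (s/√n) = (65.58 - 66) / (12.22/√35) = -0.203
p-value = 0.8401

Since p-value > α = 0.1, we fail to reject H₀.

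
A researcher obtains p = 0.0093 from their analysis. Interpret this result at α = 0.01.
Since p = 0.0093 < α = 0.01, reject H₀.
There is sufficient evidence to reject the null hypothesis; the result is statistically significant at the 0.01 level.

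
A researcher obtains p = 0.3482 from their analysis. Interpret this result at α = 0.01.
Since p = 0.3482 > α = 0.01, fail to reject H₀.
There is insufficient evidence to reject the null hypothesis; the result is not statistically significant at the 0.01 level.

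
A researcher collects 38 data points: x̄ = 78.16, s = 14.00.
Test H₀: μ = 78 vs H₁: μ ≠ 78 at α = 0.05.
One-sample t-test:
H₀: μ = 78
H₁: μ ≠ 78
df = n - 1 = 37
t = (x̄ - μ₀) / (s/√n) = (78.16 - 78) / (14.00/√38) = 0.070
p-value = 0.9442

Since p-value > α = 0.05, we fail to reject H₀.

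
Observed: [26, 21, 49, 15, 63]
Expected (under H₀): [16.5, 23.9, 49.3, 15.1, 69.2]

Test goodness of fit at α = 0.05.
Chi-square goodness of fit test:
H₀: observed counts match expected distribution
H₁: observed counts differ from expected distribution
df = k - 1 = 4
χ² = Σ(O - E)²/E
   = (26 - 16.5)²/16.5 + (21 - 23.9)²/23.9 + (49 - 49.3)²/49.3 + (15 - 15.1)²/15.1 + (63 - 69.2)²/69.2
   = 5.470 + 0.352 + 0.002 + 0.001 + 0.555
   = 6.38
p-value = 0.1725

Since p-value > α = 0.05, we fail to reject H₀.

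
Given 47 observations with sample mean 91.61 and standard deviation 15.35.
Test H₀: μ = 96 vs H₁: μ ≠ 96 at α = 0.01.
One-sample t-test:
H₀: μ = 96
H₁: μ ≠ 96
df = n - 1 = 46
t = (x̄ - μ₀) / (s/√n) = (91.61 - 96) / (15.35/√47) = -1.961
p-value = 0.0560

Since p-value > α = 0.01, we fail to reject H₀.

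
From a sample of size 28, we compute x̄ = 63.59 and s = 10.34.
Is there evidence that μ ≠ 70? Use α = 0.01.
One-sample t-test:
H₀: μ = 70
H₁: μ ≠ 70
df = n - 1 = 27
t = (x̄ - μ₀) / (s/√n) = (63.59 - 70) / (10.34/√28) = -3.280
p-value = 0.0029

Since p-value < α = 0.01, we reject H₀.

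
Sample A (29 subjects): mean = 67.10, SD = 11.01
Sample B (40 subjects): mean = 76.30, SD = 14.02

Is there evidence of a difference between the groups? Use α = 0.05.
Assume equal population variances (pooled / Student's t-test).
Student's two-sample t-test (equal variances):
H₀: μ₁ = μ₂
H₁: μ₁ ≠ μ₂
df = n₁ + n₂ - 2 = 67
Pooled variance s_p² = [(n₁-1)s₁² + (n₂-1)s₂²] / (n₁ + n₂ - 2) = [(28)(11.01²) + (39)(14.02²)] / 67 = 165.0749
SE = √(s_p²(1/n₁ + 1/n₂)) = √(165.0749 × (1/29 + 1/40)) = 3.1335
t = (x̄₁ - x̄₂) / SE = (67.10 - 76.30) / 3.1335 = -9.20 / 3.1335 = -2.936
p-value = 0.0046

Since p-value < α = 0.05, we reject H₀.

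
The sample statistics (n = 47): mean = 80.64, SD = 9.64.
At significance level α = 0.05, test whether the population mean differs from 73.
One-sample t-test:
H₀: μ = 73
H₁: μ ≠ 73
df = n - 1 = 46
t = (x̄ - μ₀) / (s/√n) = (80.64 - 73) / (9.64/√47) = 5.433
p-value < 0.0001

Since p-value < α = 0.05, we reject H₀.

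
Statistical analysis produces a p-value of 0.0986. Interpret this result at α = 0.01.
Since p = 0.0986 > α = 0.01, fail to reject H₀.
There is insufficient evidence to reject the null hypothesis; the result is not statistically significant at the 0.01 level.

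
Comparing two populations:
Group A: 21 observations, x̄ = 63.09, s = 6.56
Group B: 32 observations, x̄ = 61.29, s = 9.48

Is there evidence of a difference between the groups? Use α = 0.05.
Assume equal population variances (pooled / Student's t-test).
Student's two-sample t-test (equal variances):
H₀: μ₁ = μ₂
H₁: μ₁ ≠ μ₂
df = n₁ + n₂ - 2 = 51
Pooled variance s_p² = [(n₁-1)s₁² + (n₂-1)s₂²] / (n₁ + n₂ - 2) = [(20)(6.56²) + (31)(9.48²)] / 51 = 71.5030
SE = √(s_p²(1/n₁ + 1/n₂)) = √(71.5030 × (1/21 + 1/32)) = 2.3747
t = (x̄₁ - x̄₂) / SE = (63.09 - 61.29) / 2.3747 = 1.80 / 2.3747 = 0.758
p-value = 0.4520

Since p-value > α = 0.05, we fail to reject H₀.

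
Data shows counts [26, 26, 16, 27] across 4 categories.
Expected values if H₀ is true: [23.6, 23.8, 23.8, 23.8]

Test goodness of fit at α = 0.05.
Chi-square goodness of fit test:
H₀: observed counts match expected distribution
H₁: observed counts differ from expected distribution
df = k - 1 = 3
χ² = Σ(O - E)²/E
   = (26 - 23.6)²/23.6 + (26 - 23.8)²/23.8 + (16 - 23.8)²/23.8 + (27 - 23.8)²/23.8
   = 0.244 + 0.203 + 2.556 + 0.430
   = 3.43
p-value = 0.3294

Since p-value > α = 0.05, we fail to reject H₀.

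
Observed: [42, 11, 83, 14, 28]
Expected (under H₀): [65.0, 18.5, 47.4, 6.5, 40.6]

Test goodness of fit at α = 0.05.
Chi-square goodness of fit test:
H₀: observed counts match expected distribution
H₁: observed counts differ from expected distribution
df = k - 1 = 4
χ² = Σ(O - E)²/E
   = (42 - 65.0)²/65.0 + (11 - 18.5)²/18.5 + (83 - 47.4)²/47.4 + (14 - 6.5)²/6.5 + (28 - 40.6)²/40.6
   = 8.138 + 3.041 + 26.738 + 8.654 + 3.910
   = 50.48
p-value < 0.0001

Since p-value < α = 0.05, we reject H₀.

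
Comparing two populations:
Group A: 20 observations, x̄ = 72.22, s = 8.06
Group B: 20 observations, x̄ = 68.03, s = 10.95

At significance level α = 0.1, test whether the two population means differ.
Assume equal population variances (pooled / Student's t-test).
Student's two-sample t-test (equal variances):
H₀: μ₁ = μ₂
H₁: μ₁ ≠ μ₂
df = n₁ + n₂ - 2 = 38
Pooled variance s_p² = [(n₁-1)s₁² + (n₂-1)s₂²] / (n₁ + n₂ - 2) = [(19)(8.06²) + (19)(10.95²)] / 38 = 92.4330
SE = √(s_p²(1/n₁ + 1/n₂)) = √(92.4330 × (1/20 + 1/20)) = 3.0403
t = (x̄₁ - x̄₂) / SE = (72.22 - 68.03) / 3.0403 = 4.19 / 3.0403 = 1.378
p-value = 0.1762

Since p-value > α = 0.1, we fail to reject H₀.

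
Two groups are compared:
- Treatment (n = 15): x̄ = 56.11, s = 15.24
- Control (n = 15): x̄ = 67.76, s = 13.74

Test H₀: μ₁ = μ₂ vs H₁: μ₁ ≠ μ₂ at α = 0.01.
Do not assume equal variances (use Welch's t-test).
Welch's two-sample t-test:
H₀: μ₁ = μ₂
H₁: μ₁ ≠ μ₂
s₁²/n₁ = 15.24²/15 = 15.4838,  s₂²/n₂ = 13.74²/15 = 12.5858
SE = √(s₁²/n₁ + s₂²/n₂) = √(15.4838 + 12.5858) = 5.2981
df (Welch-Satterthwaite) = (s₁²/n₁ + s₂²/n₂)² / [(s₁²/n₁)²/(n₁-1) + (s₂²/n₂)²/(n₂-1)] ≈ 27.70
t = (x̄₁ - x̄₂) / SE = (56.11 - 67.76) / 5.2981 = -11.65 / 5.2981 = -2.199
p-value = 0.0364

Since p-value > α = 0.01, we fail to reject H₀.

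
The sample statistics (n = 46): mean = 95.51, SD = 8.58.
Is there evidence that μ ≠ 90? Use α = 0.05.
One-sample t-test:
H₀: μ = 90
H₁: μ ≠ 90
df = n - 1 = 45
t = (x̄ - μ₀) / (s/√n) = (95.51 - 90) / (8.58/√46) = 4.356
p-value = 0.0001

Since p-value < α = 0.05, we reject H₀.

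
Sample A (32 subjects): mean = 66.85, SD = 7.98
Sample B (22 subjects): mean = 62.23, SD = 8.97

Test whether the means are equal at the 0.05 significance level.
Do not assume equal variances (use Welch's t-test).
Welch's two-sample t-test:
H₀: μ₁ = μ₂
H₁: μ₁ ≠ μ₂
s₁²/n₁ = 7.98²/32 = 1.9900,  s₂²/n₂ = 8.97²/22 = 3.6573
SE = √(s₁²/n₁ + s₂²/n₂) = √(1.9900 + 3.6573) = 2.3764
df (Welch-Satterthwaite) = (s₁²/n₁ + s₂²/n₂)² / [(s₁²/n₁)²/(n₁-1) + (s₂²/n₂)²/(n₂-1)] ≈ 41.71
t = (x̄₁ - x̄₂) / SE = (66.85 - 62.23) / 2.3764 = 4.62 / 2.3764 = 1.944
p-value = 0.0586

Since p-value > α = 0.05, we fail to reject H₀.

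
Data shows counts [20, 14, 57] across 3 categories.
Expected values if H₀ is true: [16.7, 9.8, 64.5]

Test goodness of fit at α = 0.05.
Chi-square goodness of fit test:
H₀: observed counts match expected distribution
H₁: observed counts differ from expected distribution
df = k - 1 = 2
χ² = Σ(O - E)²/E
   = (20 - 16.7)²/16.7 + (14 - 9.8)²/9.8 + (57 - 64.5)²/64.5
   = 0.652 + 1.800 + 0.872
   = 3.32
p-value = 0.1897

Since p-value > α = 0.05, we fail to reject H₀.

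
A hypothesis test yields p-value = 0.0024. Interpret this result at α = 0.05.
Since p = 0.0024 < α = 0.05, reject H₀.
There is sufficient evidence to reject the null hypothesis; the result is statistically significant at the 0.05 level.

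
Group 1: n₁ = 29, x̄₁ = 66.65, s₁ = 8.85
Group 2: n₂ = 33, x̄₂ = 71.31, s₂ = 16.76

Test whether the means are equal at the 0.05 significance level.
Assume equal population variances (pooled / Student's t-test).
Student's two-sample t-test (equal variances):
H₀: μ₁ = μ₂
H₁: μ₁ ≠ μ₂
df = n₁ + n₂ - 2 = 60
Pooled variance s_p² = [(n₁-1)s₁² + (n₂-1)s₂²] / (n₁ + n₂ - 2) = [(28)(8.85²) + (32)(16.76²)] / 60 = 186.3626
SE = √(s_p²(1/n₁ + 1/n₂)) = √(186.3626 × (1/29 + 1/33)) = 3.4747
t = (x̄₁ - x̄₂) / SE = (66.65 - 71.31) / 3.4747 = -4.66 / 3.4747 = -1.341
p-value = 0.1849

Since p-value > α = 0.05, we fail to reject H₀.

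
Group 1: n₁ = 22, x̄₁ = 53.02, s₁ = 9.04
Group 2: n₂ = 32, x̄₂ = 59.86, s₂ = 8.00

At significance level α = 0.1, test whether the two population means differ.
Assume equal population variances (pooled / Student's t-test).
Student's two-sample t-test (equal variances):
H₀: μ₁ = μ₂
H₁: μ₁ ≠ μ₂
df = n₁ + n₂ - 2 = 52
Pooled variance s_p² = [(n₁-1)s₁² + (n₂-1)s₂²] / (n₁ + n₂ - 2) = [(21)(9.04²) + (31)(8.00²)] / 52 = 71.1568
SE = √(s_p²(1/n₁ + 1/n₂)) = √(71.1568 × (1/22 + 1/32)) = 2.3362
t = (x̄₁ - x̄₂) / SE = (53.02 - 59.86) / 2.3362 = -6.84 / 2.3362 = -2.928
p-value = 0.0051

Since p-value < α = 0.1, we reject H₀.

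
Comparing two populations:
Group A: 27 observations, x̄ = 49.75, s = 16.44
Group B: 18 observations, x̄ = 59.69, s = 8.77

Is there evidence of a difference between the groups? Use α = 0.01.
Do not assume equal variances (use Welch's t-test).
Welch's two-sample t-test:
H₀: μ₁ = μ₂
H₁: μ₁ ≠ μ₂
s₁²/n₁ = 16.44²/27 = 10.0101,  s₂²/n₂ = 8.77²/18 = 4.2729
SE = √(s₁²/n₁ + s₂²/n₂) = √(10.0101 + 4.2729) = 3.7793
df (Welch-Satterthwaite) = (s₁²/n₁ + s₂²/n₂)² / [(s₁²/n₁)²/(n₁-1) + (s₂²/n₂)²/(n₂-1)] ≈ 41.40
t = (x̄₁ - x̄₂) / SE = (49.75 - 59.69) / 3.7793 = -9.94 / 3.7793 = -2.630
p-value = 0.0119

Since p-value > α = 0.01, we fail to reject H₀.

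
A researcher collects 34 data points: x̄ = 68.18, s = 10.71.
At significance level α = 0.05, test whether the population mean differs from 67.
One-sample t-test:
H₀: μ = 67
H₁: μ ≠ 67
df = n - 1 = 33
t = (x̄ - μ₀) / (s/√n) = (68.18 - 67) / (10.71/√34) = 0.642
p-value = 0.5250

Since p-value > α = 0.05, we fail to reject H₀.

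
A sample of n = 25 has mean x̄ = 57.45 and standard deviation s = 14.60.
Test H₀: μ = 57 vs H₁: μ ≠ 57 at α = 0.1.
One-sample t-test:
H₀: μ = 57
H₁: μ ≠ 57
df = n - 1 = 24
t = (x̄ - μ₀) / (s/√n) = (57.45 - 57) / (14.60/√25) = 0.154
p-value = 0.8788

Since p-value > α = 0.1, we fail to reject H₀.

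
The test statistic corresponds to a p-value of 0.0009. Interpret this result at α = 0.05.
Since p = 0.0009 < α = 0.05, reject H₀.
There is sufficient evidence to reject the null hypothesis; the result is statistically significant at the 0.05 level.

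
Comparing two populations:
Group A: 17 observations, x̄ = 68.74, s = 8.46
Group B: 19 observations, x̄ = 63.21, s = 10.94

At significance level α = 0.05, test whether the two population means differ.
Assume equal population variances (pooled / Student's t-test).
Student's two-sample t-test (equal variances):
H₀: μ₁ = μ₂
H₁: μ₁ ≠ μ₂
df = n₁ + n₂ - 2 = 34
Pooled variance s_p² = [(n₁-1)s₁² + (n₂-1)s₂²] / (n₁ + n₂ - 2) = [(16)(8.46²) + (18)(10.94²)] / 34 = 97.0427
SE = √(s_p²(1/n₁ + 1/n₂)) = √(97.0427 × (1/17 + 1/19)) = 3.2888
t = (x̄₁ - x̄₂) / SE = (68.74 - 63.21) / 3.2888 = 5.53 / 3.2888 = 1.681
p-value = 0.1018

Since p-value > α = 0.05, we fail to reject H₀.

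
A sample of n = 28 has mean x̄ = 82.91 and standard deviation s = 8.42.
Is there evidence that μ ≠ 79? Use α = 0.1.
One-sample t-test:
H₀: μ = 79
H₁: μ ≠ 79
df = n - 1 = 27
t = (x̄ - μ₀) / (s/√n) = (82.91 - 79) / (8.42/√28) = 2.457
p-value = 0.0207

Since p-value < α = 0.1, we reject H₀.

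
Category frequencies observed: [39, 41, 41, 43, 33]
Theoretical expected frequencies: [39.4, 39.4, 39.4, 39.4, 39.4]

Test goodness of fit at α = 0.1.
Chi-square goodness of fit test:
H₀: observed counts match expected distribution
H₁: observed counts differ from expected distribution
df = k - 1 = 4
χ² = Σ(O - E)²/E
   = (39 - 39.4)²/39.4 + (41 - 39.4)²/39.4 + (41 - 39.4)²/39.4 + (43 - 39.4)²/39.4 + (33 - 39.4)²/39.4
   = 0.004 + 0.065 + 0.065 + 0.329 + 1.040
   = 1.50
p-value = 0.8262

Since p-value > α = 0.1, we fail to reject H₀.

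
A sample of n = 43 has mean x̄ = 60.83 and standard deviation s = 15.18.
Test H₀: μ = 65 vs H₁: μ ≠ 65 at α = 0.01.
One-sample t-test:
H₀: μ = 65
H₁: μ ≠ 65
df = n - 1 = 42
t = (x̄ - μ₀) / (s/√n) = (60.83 - 65) / (15.18/√43) = -1.801
p-value = 0.0788

Since p-value > α = 0.01, we fail to reject H₀.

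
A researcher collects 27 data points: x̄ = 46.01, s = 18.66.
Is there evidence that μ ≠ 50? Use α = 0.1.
One-sample t-test:
H₀: μ = 50
H₁: μ ≠ 50
df = n - 1 = 26
t = (x̄ - μ₀) / (s/√n) = (46.01 - 50) / (18.66/√27) = -1.111
p-value = 0.2767

Since p-value > α = 0.1, we fail to reject H₀.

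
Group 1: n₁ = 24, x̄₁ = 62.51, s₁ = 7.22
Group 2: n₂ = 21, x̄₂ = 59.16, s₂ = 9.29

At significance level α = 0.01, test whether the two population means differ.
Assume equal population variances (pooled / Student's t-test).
Student's two-sample t-test (equal variances):
H₀: μ₁ = μ₂
H₁: μ₁ ≠ μ₂
df = n₁ + n₂ - 2 = 43
Pooled variance s_p² = [(n₁-1)s₁² + (n₂-1)s₂²] / (n₁ + n₂ - 2) = [(23)(7.22²) + (20)(9.29²)] / 43 = 68.0241
SE = √(s_p²(1/n₁ + 1/n₂)) = √(68.0241 × (1/24 + 1/21)) = 2.4645
t = (x̄₁ - x̄₂) / SE = (62.51 - 59.16) / 2.4645 = 3.35 / 2.4645 = 1.359
p-value = 0.1811

Since p-value > α = 0.01, we fail to reject H₀.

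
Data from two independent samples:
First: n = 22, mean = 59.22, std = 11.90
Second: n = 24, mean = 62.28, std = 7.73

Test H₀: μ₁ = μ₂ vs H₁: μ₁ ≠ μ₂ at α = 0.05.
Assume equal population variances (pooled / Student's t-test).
Student's two-sample t-test (equal variances):
H₀: μ₁ = μ₂
H₁: μ₁ ≠ μ₂
df = n₁ + n₂ - 2 = 44
Pooled variance s_p² = [(n₁-1)s₁² + (n₂-1)s₂²] / (n₁ + n₂ - 2) = [(21)(11.90²) + (23)(7.73²)] / 44 = 98.8211
SE = √(s_p²(1/n₁ + 1/n₂)) = √(98.8211 × (1/22 + 1/24)) = 2.9342
t = (x̄₁ - x̄₂) / SE = (59.22 - 62.28) / 2.9342 = -3.06 / 2.9342 = -1.043
p-value = 0.3027

Since p-value > α = 0.05, we fail to reject H₀.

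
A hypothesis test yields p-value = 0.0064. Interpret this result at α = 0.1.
Since p = 0.0064 < α = 0.1, reject H₀.
There is sufficient evidence to reject the null hypothesis; the result is statistically significant at the 0.1 level.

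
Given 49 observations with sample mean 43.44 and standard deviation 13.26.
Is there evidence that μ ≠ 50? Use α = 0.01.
One-sample t-test:
H₀: μ = 50
H₁: μ ≠ 50
df = n - 1 = 48
t = (x̄ - μ₀) / (s/√n) = (43.44 - 50) / (13.26/√49) = -3.463
p-value = 0.0011

Since p-value < α = 0.01, we reject H₀.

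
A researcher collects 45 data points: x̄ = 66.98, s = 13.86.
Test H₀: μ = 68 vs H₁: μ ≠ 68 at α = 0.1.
One-sample t-test:
H₀: μ = 68
H₁: μ ≠ 68
df = n - 1 = 44
t = (x̄ - μ₀) / (s/√n) = (66.98 - 68) / (13.86/√45) = -0.494
p-value = 0.6240

Since p-value > α = 0.1, we fail to reject H₀.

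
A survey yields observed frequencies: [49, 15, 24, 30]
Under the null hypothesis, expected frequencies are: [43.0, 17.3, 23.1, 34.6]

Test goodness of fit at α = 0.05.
Chi-square goodness of fit test:
H₀: observed counts match expected distribution
H₁: observed counts differ from expected distribution
df = k - 1 = 3
χ² = Σ(O - E)²/E
   = (49 - 43.0)²/43.0 + (15 - 17.3)²/17.3 + (24 - 23.1)²/23.1 + (30 - 34.6)²/34.6
   = 0.837 + 0.306 + 0.035 + 0.612
   = 1.79
p-value = 0.6172

Since p-value > α = 0.05, we fail to reject H₀.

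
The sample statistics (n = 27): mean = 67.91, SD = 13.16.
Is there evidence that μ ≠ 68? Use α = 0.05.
One-sample t-test:
H₀: μ = 68
H₁: μ ≠ 68
df = n - 1 = 26
t = (x̄ - μ₀) / (s/√n) = (67.91 - 68) / (13.16/√27) = -0.036
p-value = 0.9719

Since p-value > α = 0.05, we fail to reject H₀.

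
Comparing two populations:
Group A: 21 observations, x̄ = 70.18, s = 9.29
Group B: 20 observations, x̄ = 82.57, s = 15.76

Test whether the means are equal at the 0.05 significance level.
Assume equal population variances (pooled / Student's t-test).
Student's two-sample t-test (equal variances):
H₀: μ₁ = μ₂
H₁: μ₁ ≠ μ₂
df = n₁ + n₂ - 2 = 39
Pooled variance s_p² = [(n₁-1)s₁² + (n₂-1)s₂²] / (n₁ + n₂ - 2) = [(20)(9.29²) + (19)(15.76²)] / 39 = 165.2630
SE = √(s_p²(1/n₁ + 1/n₂)) = √(165.2630 × (1/21 + 1/20)) = 4.0166
t = (x̄₁ - x̄₂) / SE = (70.18 - 82.57) / 4.0166 = -12.39 / 4.0166 = -3.085
p-value = 0.0037

Since p-value < α = 0.05, we reject H₀.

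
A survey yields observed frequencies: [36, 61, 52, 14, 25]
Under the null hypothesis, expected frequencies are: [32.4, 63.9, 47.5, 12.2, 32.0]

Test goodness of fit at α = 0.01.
Chi-square goodness of fit test:
H₀: observed counts match expected distribution
H₁: observed counts differ from expected distribution
df = k - 1 = 4
χ² = Σ(O - E)²/E
   = (36 - 32.4)²/32.4 + (61 - 63.9)²/63.9 + (52 - 47.5)²/47.5 + (14 - 12.2)²/12.2 + (25 - 32.0)²/32.0
   = 0.400 + 0.132 + 0.426 + 0.266 + 1.531
   = 2.75
p-value = 0.5997

Since p-value > α = 0.01, we fail to reject H₀.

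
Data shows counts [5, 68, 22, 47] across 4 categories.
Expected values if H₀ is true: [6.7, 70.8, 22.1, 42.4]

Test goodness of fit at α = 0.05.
Chi-square goodness of fit test:
H₀: observed counts match expected distribution
H₁: observed counts differ from expected distribution
df = k - 1 = 3
χ² = Σ(O - E)²/E
   = (5 - 6.7)²/6.7 + (68 - 70.8)²/70.8 + (22 - 22.1)²/22.1 + (47 - 42.4)²/42.4
   = 0.431 + 0.111 + 0.000 + 0.499
   = 1.04
p-value = 0.7912

Since p-value > α = 0.05, we fail to reject H₀.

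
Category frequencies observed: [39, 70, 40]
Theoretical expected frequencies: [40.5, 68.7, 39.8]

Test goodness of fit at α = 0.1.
Chi-square goodness of fit test:
H₀: observed counts match expected distribution
H₁: observed counts differ from expected distribution
df = k - 1 = 2
χ² = Σ(O - E)²/E
   = (39 - 40.5)²/40.5 + (70 - 68.7)²/68.7 + (40 - 39.8)²/39.8
   = 0.056 + 0.025 + 0.001
   = 0.08
p-value = 0.9602

Since p-value > α = 0.1, we fail to reject H₀.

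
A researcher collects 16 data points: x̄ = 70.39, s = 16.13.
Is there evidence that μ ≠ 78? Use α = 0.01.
One-sample t-test:
H₀: μ = 78
H₁: μ ≠ 78
df = n - 1 = 15
t = (x̄ - μ₀) / (s/√n) = (70.39 - 78) / (16.13/√16) = -1.887
p-value = 0.0786

Since p-value > α = 0.01, we fail to reject H₀.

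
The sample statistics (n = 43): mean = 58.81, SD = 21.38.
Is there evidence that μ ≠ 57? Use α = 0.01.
One-sample t-test:
H₀: μ = 57
H₁: μ ≠ 57
df = n - 1 = 42
t = (x̄ - μ₀) / (s/√n) = (58.81 - 57) / (21.38/√43) = 0.555
p-value = 0.5817

Since p-value > α = 0.01, we fail to reject H₀.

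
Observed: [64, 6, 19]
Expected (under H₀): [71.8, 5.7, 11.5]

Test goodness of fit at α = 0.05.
Chi-square goodness of fit test:
H₀: observed counts match expected distribution
H₁: observed counts differ from expected distribution
df = k - 1 = 2
χ² = Σ(O - E)²/E
   = (64 - 71.8)²/71.8 + (6 - 5.7)²/5.7 + (19 - 11.5)²/11.5
   = 0.847 + 0.016 + 4.891
   = 5.75
p-value = 0.0563

Since p-value > α = 0.05, we fail to reject H₀.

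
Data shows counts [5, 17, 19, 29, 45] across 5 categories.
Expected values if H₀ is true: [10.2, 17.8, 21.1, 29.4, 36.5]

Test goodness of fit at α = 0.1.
Chi-square goodness of fit test:
H₀: observed counts match expected distribution
H₁: observed counts differ from expected distribution
df = k - 1 = 4
χ² = Σ(O - E)²/E
   = (5 - 10.2)²/10.2 + (17 - 17.8)²/17.8 + (19 - 21.1)²/21.1 + (29 - 29.4)²/29.4 + (45 - 36.5)²/36.5
   = 2.651 + 0.036 + 0.209 + 0.005 + 1.979
   = 4.88
p-value = 0.2997

Since p-value > α = 0.1, we fail to reject H₀.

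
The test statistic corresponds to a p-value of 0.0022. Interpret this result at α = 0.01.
Since p = 0.0022 < α = 0.01, reject H₀.
There is sufficient evidence to reject the null hypothesis; the result is statistically significant at the 0.01 level.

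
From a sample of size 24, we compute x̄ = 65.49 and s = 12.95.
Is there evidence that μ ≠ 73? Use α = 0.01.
One-sample t-test:
H₀: μ = 73
H₁: μ ≠ 73
df = n - 1 = 23
t = (x̄ - μ₀) / (s/√n) = (65.49 - 73) / (12.95/√24) = -2.841
p-value = 0.0093

Since p-value < α = 0.01, we reject H₀.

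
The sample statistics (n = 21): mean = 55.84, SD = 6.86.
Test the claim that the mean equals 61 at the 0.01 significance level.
One-sample t-test:
H₀: μ = 61
H₁: μ ≠ 61
df = n - 1 = 20
t = (x̄ - μ₀) / (s/√n) = (55.84 - 61) / (6.86/√21) = -3.447
p-value = 0.0025

Since p-value < α = 0.01, we reject H₀.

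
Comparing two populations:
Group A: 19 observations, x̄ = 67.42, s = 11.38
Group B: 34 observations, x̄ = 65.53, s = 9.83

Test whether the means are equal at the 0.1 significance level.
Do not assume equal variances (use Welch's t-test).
Welch's two-sample t-test:
H₀: μ₁ = μ₂
H₁: μ₁ ≠ μ₂
s₁²/n₁ = 11.38²/19 = 6.8160,  s₂²/n₂ = 9.83²/34 = 2.8420
SE = √(s₁²/n₁ + s₂²/n₂) = √(6.8160 + 2.8420) = 3.1077
df (Welch-Satterthwaite) = (s₁²/n₁ + s₂²/n₂)² / [(s₁²/n₁)²/(n₁-1) + (s₂²/n₂)²/(n₂-1)] ≈ 33.01
t = (x̄₁ - x̄₂) / SE = (67.42 - 65.53) / 3.1077 = 1.89 / 3.1077 = 0.608
p-value = 0.5472

Since p-value > α = 0.1, we fail to reject H₀.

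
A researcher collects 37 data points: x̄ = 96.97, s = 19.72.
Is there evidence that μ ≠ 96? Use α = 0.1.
One-sample t-test:
H₀: μ = 96
H₁: μ ≠ 96
df = n - 1 = 36
t = (x̄ - μ₀) / (s/√n) = (96.97 - 96) / (19.72/√37) = 0.299
p-value = 0.7665

Since p-value > α = 0.1, we fail to reject H₀.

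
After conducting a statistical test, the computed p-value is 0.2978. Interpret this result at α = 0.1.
Since p = 0.2978 > α = 0.1, fail to reject H₀.
There is insufficient evidence to reject the null hypothesis; the result is not statistically significant at the 0.1 level.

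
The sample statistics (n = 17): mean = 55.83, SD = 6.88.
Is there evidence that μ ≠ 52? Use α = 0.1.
One-sample t-test:
H₀: μ = 52
H₁: μ ≠ 52
df = n - 1 = 16
t = (x̄ - μ₀) / (s/√n) = (55.83 - 52) / (6.88/√17) = 2.295
p-value = 0.0356

Since p-value < α = 0.1, we reject H₀.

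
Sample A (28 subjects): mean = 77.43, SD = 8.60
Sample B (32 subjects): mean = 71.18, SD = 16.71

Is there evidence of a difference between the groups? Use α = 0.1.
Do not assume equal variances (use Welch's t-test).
Welch's two-sample t-test:
H₀: μ₁ = μ₂
H₁: μ₁ ≠ μ₂
s₁²/n₁ = 8.60²/28 = 2.6414,  s₂²/n₂ = 16.71²/32 = 8.7258
SE = √(s₁²/n₁ + s₂²/n₂) = √(2.6414 + 8.7258) = 3.3715
df (Welch-Satterthwaite) = (s₁²/n₁ + s₂²/n₂)² / [(s₁²/n₁)²/(n₁-1) + (s₂²/n₂)²/(n₂-1)] ≈ 47.60
t = (x̄₁ - x̄₂) / SE = (77.43 - 71.18) / 3.3715 = 6.25 / 3.3715 = 1.854
p-value = 0.0700

Since p-value < α = 0.1, we reject H₀.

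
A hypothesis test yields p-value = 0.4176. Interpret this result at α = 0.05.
Since p = 0.4176 > α = 0.05, fail to reject H₀.
There is insufficient evidence to reject the null hypothesis; the result is not statistically significant at the 0.05 level.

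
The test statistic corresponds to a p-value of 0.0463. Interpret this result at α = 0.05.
Since p = 0.0463 < α = 0.05, reject H₀.
There is sufficient evidence to reject the null hypothesis; the result is statistically significant at the 0.05 level.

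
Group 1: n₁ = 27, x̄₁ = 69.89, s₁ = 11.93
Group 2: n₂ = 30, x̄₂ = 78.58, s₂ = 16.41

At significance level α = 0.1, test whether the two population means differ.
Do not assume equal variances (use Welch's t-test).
Welch's two-sample t-test:
H₀: μ₁ = μ₂
H₁: μ₁ ≠ μ₂
s₁²/n₁ = 11.93²/27 = 5.2713,  s₂²/n₂ = 16.41²/30 = 8.9763
SE = √(s₁²/n₁ + s₂²/n₂) = √(5.2713 + 8.9763) = 3.7746
df (Welch-Satterthwaite) = (s₁²/n₁ + s₂²/n₂)² / [(s₁²/n₁)²/(n₁-1) + (s₂²/n₂)²/(n₂-1)] ≈ 52.77
t = (x̄₁ - x̄₂) / SE = (69.89 - 78.58) / 3.7746 = -8.69 / 3.7746 = -2.302
p-value = 0.0253

Since p-value < α = 0.1, we reject H₀.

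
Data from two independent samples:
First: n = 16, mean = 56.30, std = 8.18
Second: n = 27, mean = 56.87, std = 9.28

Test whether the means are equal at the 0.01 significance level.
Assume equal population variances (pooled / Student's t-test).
Student's two-sample t-test (equal variances):
H₀: μ₁ = μ₂
H₁: μ₁ ≠ μ₂
df = n₁ + n₂ - 2 = 41
Pooled variance s_p² = [(n₁-1)s₁² + (n₂-1)s₂²] / (n₁ + n₂ - 2) = [(15)(8.18²) + (26)(9.28²)] / 41 = 79.0918
SE = √(s_p²(1/n₁ + 1/n₂)) = √(79.0918 × (1/16 + 1/27)) = 2.8058
t = (x̄₁ - x̄₂) / SE = (56.30 - 56.87) / 2.8058 = -0.57 / 2.8058 = -0.203
p-value = 0.8400

Since p-value > α = 0.01, we fail to reject H₀.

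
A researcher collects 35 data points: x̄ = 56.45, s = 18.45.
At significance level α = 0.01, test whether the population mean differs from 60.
One-sample t-test:
H₀: μ = 60
H₁: μ ≠ 60
df = n - 1 = 34
t = (x̄ - μ₀) / (s/√n) = (56.45 - 60) / (18.45/√35) = -1.138
p-value = 0.2629

Since p-value > α = 0.01, we fail to reject H₀.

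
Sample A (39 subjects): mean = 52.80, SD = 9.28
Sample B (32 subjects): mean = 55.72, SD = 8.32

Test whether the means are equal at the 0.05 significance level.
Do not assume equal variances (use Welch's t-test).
Welch's two-sample t-test:
H₀: μ₁ = μ₂
H₁: μ₁ ≠ μ₂
s₁²/n₁ = 9.28²/39 = 2.2082,  s₂²/n₂ = 8.32²/32 = 2.1632
SE = √(s₁²/n₁ + s₂²/n₂) = √(2.2082 + 2.1632) = 2.0908
df (Welch-Satterthwaite) = (s₁²/n₁ + s₂²/n₂)² / [(s₁²/n₁)²/(n₁-1) + (s₂²/n₂)²/(n₂-1)] ≈ 68.43
t = (x̄₁ - x̄₂) / SE = (52.80 - 55.72) / 2.0908 = -2.92 / 2.0908 = -1.397
p-value = 0.1670

Since p-value > α = 0.05, we fail to reject H₀.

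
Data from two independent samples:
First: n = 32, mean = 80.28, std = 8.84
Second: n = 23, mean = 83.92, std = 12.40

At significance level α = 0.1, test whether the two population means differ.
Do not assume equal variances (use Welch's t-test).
Welch's two-sample t-test:
H₀: μ₁ = μ₂
H₁: μ₁ ≠ μ₂
s₁²/n₁ = 8.84²/32 = 2.4421,  s₂²/n₂ = 12.40²/23 = 6.6852
SE = √(s₁²/n₁ + s₂²/n₂) = √(2.4421 + 6.6852) = 3.0211
df (Welch-Satterthwaite) = (s₁²/n₁ + s₂²/n₂)² / [(s₁²/n₁)²/(n₁-1) + (s₂²/n₂)²/(n₂-1)] ≈ 37.46
t = (x̄₁ - x̄₂) / SE = (80.28 - 83.92) / 3.0211 = -3.64 / 3.0211 = -1.205
p-value = 0.2358

Since p-value > α = 0.1, we fail to reject H₀.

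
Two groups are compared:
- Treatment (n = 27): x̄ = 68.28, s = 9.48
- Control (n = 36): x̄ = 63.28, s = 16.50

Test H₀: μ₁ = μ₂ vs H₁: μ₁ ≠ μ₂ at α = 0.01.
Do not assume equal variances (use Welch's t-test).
Welch's two-sample t-test:
H₀: μ₁ = μ₂
H₁: μ₁ ≠ μ₂
s₁²/n₁ = 9.48²/27 = 3.3285,  s₂²/n₂ = 16.50²/36 = 7.5625
SE = √(s₁²/n₁ + s₂²/n₂) = √(3.3285 + 7.5625) = 3.3002
df (Welch-Satterthwaite) = (s₁²/n₁ + s₂²/n₂)² / [(s₁²/n₁)²/(n₁-1) + (s₂²/n₂)²/(n₂-1)] ≈ 57.58
t = (x̄₁ - x̄₂) / SE = (68.28 - 63.28) / 3.3002 = 5.00 / 3.3002 = 1.515
p-value = 0.1352

Since p-value > α = 0.01, we fail to reject H₀.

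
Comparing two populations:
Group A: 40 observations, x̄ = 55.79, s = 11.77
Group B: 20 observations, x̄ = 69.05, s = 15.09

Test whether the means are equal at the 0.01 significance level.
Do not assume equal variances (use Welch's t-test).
Welch's two-sample t-test:
H₀: μ₁ = μ₂
H₁: μ₁ ≠ μ₂
s₁²/n₁ = 11.77²/40 = 3.4633,  s₂²/n₂ = 15.09²/20 = 11.3854
SE = √(s₁²/n₁ + s₂²/n₂) = √(3.4633 + 11.3854) = 3.8534
df (Welch-Satterthwaite) = (s₁²/n₁ + s₂²/n₂)² / [(s₁²/n₁)²/(n₁-1) + (s₂²/n₂)²/(n₂-1)] ≈ 30.92
t = (x̄₁ - x̄₂) / SE = (55.79 - 69.05) / 3.8534 = -13.26 / 3.8534 = -3.441
p-value = 0.0017

Since p-value < α = 0.01, we reject H₀.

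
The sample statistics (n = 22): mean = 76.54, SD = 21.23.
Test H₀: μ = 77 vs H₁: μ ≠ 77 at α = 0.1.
One-sample t-test:
H₀: μ = 77
H₁: μ ≠ 77
df = n - 1 = 21
t = (x̄ - μ₀) / (s/√n) = (76.54 - 77) / (21.23/√22) = -0.102
p-value = 0.9200

Since p-value > α = 0.1, we fail to reject H₀.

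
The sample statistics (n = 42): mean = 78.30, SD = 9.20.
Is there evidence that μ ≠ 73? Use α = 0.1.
One-sample t-test:
H₀: μ = 73
H₁: μ ≠ 73
df = n - 1 = 41
t = (x̄ - μ₀) / (s/√n) = (78.30 - 73) / (9.20/√42) = 3.733
p-value = 0.0006

Since p-value < α = 0.1, we reject H₀.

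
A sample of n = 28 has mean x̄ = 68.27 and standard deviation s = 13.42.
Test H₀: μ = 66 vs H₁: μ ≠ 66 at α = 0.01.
One-sample t-test:
H₀: μ = 66
H₁: μ ≠ 66
df = n - 1 = 27
t = (x̄ - μ₀) / (s/√n) = (68.27 - 66) / (13.42/√28) = 0.895
p-value = 0.3787

Since p-value > α = 0.01, we fail to reject H₀.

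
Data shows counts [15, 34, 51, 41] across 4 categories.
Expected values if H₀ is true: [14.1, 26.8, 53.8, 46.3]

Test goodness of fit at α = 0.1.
Chi-square goodness of fit test:
H₀: observed counts match expected distribution
H₁: observed counts differ from expected distribution
df = k - 1 = 3
χ² = Σ(O - E)²/E
   = (15 - 14.1)²/14.1 + (34 - 26.8)²/26.8 + (51 - 53.8)²/53.8 + (41 - 46.3)²/46.3
   = 0.057 + 1.934 + 0.146 + 0.607
   = 2.74
p-value = 0.4328

Since p-value > α = 0.1, we fail to reject H₀.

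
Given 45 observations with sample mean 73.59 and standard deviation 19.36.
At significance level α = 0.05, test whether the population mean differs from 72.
One-sample t-test:
H₀: μ = 72
H₁: μ ≠ 72
df = n - 1 = 44
t = (x̄ - μ₀) / (s/√n) = (73.59 - 72) / (19.36/√45) = 0.551
p-value = 0.5845

Since p-value > α = 0.05, we fail to reject H₀.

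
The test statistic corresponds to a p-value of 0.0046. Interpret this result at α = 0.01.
Since p = 0.0046 < α = 0.01, reject H₀.
There is sufficient evidence to reject the null hypothesis; the result is statistically significant at the 0.01 level.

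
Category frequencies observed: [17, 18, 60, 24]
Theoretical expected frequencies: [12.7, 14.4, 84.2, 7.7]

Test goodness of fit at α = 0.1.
Chi-square goodness of fit test:
H₀: observed counts match expected distribution
H₁: observed counts differ from expected distribution
df = k - 1 = 3
χ² = Σ(O - E)²/E
   = (17 - 12.7)²/12.7 + (18 - 14.4)²/14.4 + (60 - 84.2)²/84.2 + (24 - 7.7)²/7.7
   = 1.456 + 0.900 + 6.955 + 34.505
   = 43.82
p-value < 0.0001

Since p-value < α = 0.1, we reject H₀.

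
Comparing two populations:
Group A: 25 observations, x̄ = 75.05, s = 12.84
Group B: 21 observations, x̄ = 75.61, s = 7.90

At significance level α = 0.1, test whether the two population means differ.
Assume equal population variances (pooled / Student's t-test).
Student's two-sample t-test (equal variances):
H₀: μ₁ = μ₂
H₁: μ₁ ≠ μ₂
df = n₁ + n₂ - 2 = 44
Pooled variance s_p² = [(n₁-1)s₁² + (n₂-1)s₂²] / (n₁ + n₂ - 2) = [(24)(12.84²) + (20)(7.90²)] / 44 = 118.2949
SE = √(s_p²(1/n₁ + 1/n₂)) = √(118.2949 × (1/25 + 1/21)) = 3.2195
t = (x̄₁ - x̄₂) / SE = (75.05 - 75.61) / 3.2195 = -0.56 / 3.2195 = -0.174
p-value = 0.8627

Since p-value > α = 0.1, we fail to reject H₀.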